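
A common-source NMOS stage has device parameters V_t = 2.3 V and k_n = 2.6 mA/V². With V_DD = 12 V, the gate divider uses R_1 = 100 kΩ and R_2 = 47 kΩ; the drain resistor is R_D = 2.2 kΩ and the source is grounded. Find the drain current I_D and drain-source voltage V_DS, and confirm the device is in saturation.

I_D ≈ 3.1 mA, V_DS ≈ 5.2 V

V_G = V_DD·R_2/(R_1+R_2) = 12×47/147 = 3.84 V. With the source grounded, V_GS = V_G = 3.84 V.
Assume saturation: I_D = (k_n/2)(V_GS − V_t)² = (2.6/2)×(3.84 − 2.3)² = 1.3×1.54² = 3.07 mA.
V_DS = V_DD − I_D·R_D = 12 − 3.07×2.2 = 5.25 V.
Saturation requires V_DS ≥ V_GS − V_t = 1.54 V; 5.25 ≥ 1.54 ✓.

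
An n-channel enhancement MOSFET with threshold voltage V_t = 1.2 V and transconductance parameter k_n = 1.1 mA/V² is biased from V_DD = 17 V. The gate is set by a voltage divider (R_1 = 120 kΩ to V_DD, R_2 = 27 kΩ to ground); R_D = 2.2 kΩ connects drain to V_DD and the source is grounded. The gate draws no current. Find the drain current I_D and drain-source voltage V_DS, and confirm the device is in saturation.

V_G = V_DD·R_2/(R_1+R_2) = 17×27/147 = 3.12 V. With the source grounded, V_GS = V_G = 3.12 V.
Assume saturation: I_D = (k_n/2)(V_GS − V_t)² = (1.1/2)×(3.12 − 1.2)² = 0.55×1.92² = 2.03 mA.
V_DS = V_DD − I_D·R_D = 17 − 2.03×2.2 = 12.5 V.
Saturation requires V_DS ≥ V_GS − V_t = 1.92 V; 12.5 ≥ 1.92 ✓.

I_D ≈ 2 mA, V_DS ≈ 13 V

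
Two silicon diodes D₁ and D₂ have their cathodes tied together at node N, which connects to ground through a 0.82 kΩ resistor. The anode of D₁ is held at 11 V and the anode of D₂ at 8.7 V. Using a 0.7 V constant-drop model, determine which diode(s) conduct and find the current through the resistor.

Assume both conduct. Then node N would need to be at both 11−0.7 = 10.3 V and 8.7−0.7 = 8 V, which is impossible.
Assume only D₁ conducts: V_N = 11 − 0.7 = 10.3 V, so I_R = 10.3/0.82 = 12.6 mA.
Check D₂: its anode-to-cathode voltage is 8.7 − 10.3 = -1.6 V < 0.7 V, so it is off. The assumption is consistent.

Only D₁ conducts; I_R ≈ 13 mA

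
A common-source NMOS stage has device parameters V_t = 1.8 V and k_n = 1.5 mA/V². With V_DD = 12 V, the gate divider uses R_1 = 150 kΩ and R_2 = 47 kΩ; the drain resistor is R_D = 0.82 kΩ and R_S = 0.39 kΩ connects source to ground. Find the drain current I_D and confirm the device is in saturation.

I_D ≈ 0.54 mA

V_G = V_DD·R_2/(R_1+R_2) = 12×47/197 = 2.86 V.
Assume saturation: I_D = (k_n/2)(V_GS − V_t)² with V_GS = V_G − I_D·R_S = 2.86 − 0.39·I_D.
Substituting gives 0.114·I_D² − 1.62·I_D + 0.847 = 0, with roots I_D = 0.543 or 13.7 mA.
The root I_D = 13.7 mA gives V_GS = -2.47 V ≤ V_t, so take I_D = 0.543 mA.
Then V_GS = 2.65 V and V_DS = V_DD − I_D(R_D+R_S) = 12 − 0.543×1.21 = 11.3 V.
Saturation requires V_DS ≥ V_GS − V_t = 0.851 V; 11.3 ≥ 0.851 ✓.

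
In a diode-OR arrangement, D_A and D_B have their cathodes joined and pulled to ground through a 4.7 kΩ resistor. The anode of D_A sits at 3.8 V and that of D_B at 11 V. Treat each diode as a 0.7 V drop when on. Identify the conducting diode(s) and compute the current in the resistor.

Only D_B conducts; I_R ≈ 2.2 mA

Assume both conduct. Then node N would need to be at both 3.8−0.7 = 3.1 V and 11−0.7 = 10.3 V, which is impossible.
Assume only D_B conducts: V_N = 11 − 0.7 = 10.3 V, so I_R = 10.3/4.7 = 2.19 mA.
Check D_A: its anode-to-cathode voltage is 3.8 − 10.3 = -6.5 V < 0.7 V, so it is off. The assumption is consistent.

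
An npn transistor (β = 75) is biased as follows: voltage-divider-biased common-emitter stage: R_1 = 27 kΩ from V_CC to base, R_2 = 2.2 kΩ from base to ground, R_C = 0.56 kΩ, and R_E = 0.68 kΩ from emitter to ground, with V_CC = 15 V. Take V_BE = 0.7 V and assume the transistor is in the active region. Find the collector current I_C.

I_C ≈ 0.6 mA

Thevenize the base divider: V_Th = V_CC·R_2/(R_1+R_2) = 15×2.2/29.2 = 1.13 V, R_Th = R_1‖R_2 = 2.03 kΩ.
Base-emitter loop: V_Th = I_B·R_Th + V_BE + (β+1)I_B·R_E, so I_B = (1.13 − 0.7) / (2.03 + 76×0.68) = 0.00801 mA.
I_C = β·I_B = 75×0.00801 = 0.601 mA, and I_E = (β+1)I_B = 0.609 mA.
V_CE = V_CC − I_C·R_C − I_E·R_E = 15 − 0.601×0.56 − 0.609×0.68 = 14.2 V.
V_CE = 14.2 V > 0.2 V confirms active-region operation.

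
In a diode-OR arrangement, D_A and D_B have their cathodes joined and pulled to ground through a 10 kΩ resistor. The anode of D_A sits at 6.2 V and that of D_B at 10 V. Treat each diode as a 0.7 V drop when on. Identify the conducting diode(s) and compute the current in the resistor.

Only D_B conducts; I_R ≈ 0.93 mA

Assume both conduct. Then node N would need to be at both 6.2−0.7 = 5.5 V and 10−0.7 = 9.3 V, which is impossible.
Assume only D_B conducts: V_N = 10 − 0.7 = 9.3 V, so I_R = 9.3/10 = 0.93 mA.
Check D_A: its anode-to-cathode voltage is 6.2 − 9.3 = -3.1 V < 0.7 V, so it is off. The assumption is consistent.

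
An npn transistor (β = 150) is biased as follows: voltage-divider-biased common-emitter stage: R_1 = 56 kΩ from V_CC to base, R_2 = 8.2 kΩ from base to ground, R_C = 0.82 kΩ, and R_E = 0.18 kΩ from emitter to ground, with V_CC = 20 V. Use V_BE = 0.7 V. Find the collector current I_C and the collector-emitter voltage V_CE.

Thevenize the base divider: V_Th = V_CC·R_2/(R_1+R_2) = 20×8.2/64.2 = 2.55 V, R_Th = R_1‖R_2 = 7.15 kΩ.
Base-emitter loop: V_Th = I_B·R_Th + V_BE + (β+1)I_B·R_E, so I_B = (2.55 − 0.7) / (7.15 + 151×0.18) = 0.054 mA.
I_C = β·I_B = 150×0.054 = 8.1 mA, and I_E = (β+1)I_B = 8.16 mA.
V_CE = V_CC − I_C·R_C − I_E·R_E = 20 − 8.1×0.82 − 8.16×0.18 = 11.9 V.
V_CE = 11.9 V > 0.2 V confirms active-region operation.

I_C ≈ 8.1 mA, V_CE ≈ 12 V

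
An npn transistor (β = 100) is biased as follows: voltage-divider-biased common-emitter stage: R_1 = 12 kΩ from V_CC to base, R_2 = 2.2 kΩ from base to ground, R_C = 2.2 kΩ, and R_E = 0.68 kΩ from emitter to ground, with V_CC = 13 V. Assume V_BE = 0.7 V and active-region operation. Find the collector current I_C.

Thevenize the base divider: V_Th = V_CC·R_2/(R_1+R_2) = 13×2.2/14.2 = 2.01 V, R_Th = R_1‖R_2 = 1.86 kΩ.
Base-emitter loop: V_Th = I_B·R_Th + V_BE + (β+1)I_B·R_E, so I_B = (2.01 − 0.7) / (1.86 + 101×0.68) = 0.0186 mA.
I_C = β·I_B = 100×0.0186 = 1.86 mA, and I_E = (β+1)I_B = 1.88 mA.
V_CE = V_CC − I_C·R_C − I_E·R_E = 13 − 1.86×2.2 − 1.88×0.68 = 7.62 V.
V_CE = 7.62 V > 0.2 V confirms active-region operation.

I_C ≈ 1.9 mA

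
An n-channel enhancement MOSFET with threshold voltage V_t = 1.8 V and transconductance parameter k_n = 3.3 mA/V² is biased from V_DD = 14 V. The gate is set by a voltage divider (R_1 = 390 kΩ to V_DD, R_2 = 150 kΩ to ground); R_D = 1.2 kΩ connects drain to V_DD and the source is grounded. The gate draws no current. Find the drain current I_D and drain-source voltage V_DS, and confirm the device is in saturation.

V_G = V_DD·R_2/(R_1+R_2) = 14×150/540 = 3.89 V. With the source grounded, V_GS = V_G = 3.89 V.
Assume saturation: I_D = (k_n/2)(V_GS − V_t)² = (3.3/2)×(3.89 − 1.8)² = 1.65×2.09² = 7.2 mA.
V_DS = V_DD − I_D·R_D = 14 − 7.2×1.2 = 5.36 V.
Saturation requires V_DS ≥ V_GS − V_t = 2.09 V; 5.36 ≥ 2.09 ✓.

I_D ≈ 7.2 mA, V_DS ≈ 5.4 V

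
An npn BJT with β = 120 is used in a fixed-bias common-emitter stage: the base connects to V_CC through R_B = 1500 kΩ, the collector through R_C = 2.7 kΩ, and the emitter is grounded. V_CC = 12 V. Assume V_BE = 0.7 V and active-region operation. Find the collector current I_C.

Base loop: V_CC = I_B·R_B + V_BE, so I_B = (12 − 0.7)/1500 kΩ = 0.00753 mA.
In the active region I_C = β·I_B = 120 × 0.00753 = 0.904 mA.
Collector loop: V_CE = V_CC − I_C·R_C = 12 − 0.904×2.7 = 9.56 V.
Since V_CE = 9.56 V > V_CE(sat) ≈ 0.2 V, the transistor is in the active region as assumed.

I_C ≈ 0.9 mA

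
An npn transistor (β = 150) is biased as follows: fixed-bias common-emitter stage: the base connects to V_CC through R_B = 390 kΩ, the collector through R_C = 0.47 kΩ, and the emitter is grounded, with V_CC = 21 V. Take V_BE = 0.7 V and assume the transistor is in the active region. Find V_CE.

V_CE ≈ 17 V

Base loop: V_CC = I_B·R_B + V_BE, so I_B = (21 − 0.7)/390 kΩ = 0.0521 mA.
In the active region I_C = β·I_B = 150 × 0.0521 = 7.81 mA.
Collector loop: V_CE = V_CC − I_C·R_C = 21 − 7.81×0.47 = 17.3 V.
Since V_CE = 17.3 V > V_CE(sat) ≈ 0.2 V, the transistor is in the active region as assumed.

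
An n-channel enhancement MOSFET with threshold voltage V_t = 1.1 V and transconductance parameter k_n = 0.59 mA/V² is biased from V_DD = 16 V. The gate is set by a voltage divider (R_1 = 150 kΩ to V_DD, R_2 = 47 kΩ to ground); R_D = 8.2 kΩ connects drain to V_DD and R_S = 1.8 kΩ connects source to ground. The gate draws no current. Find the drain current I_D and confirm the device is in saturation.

I_D ≈ 0.67 mA

V_G = V_DD·R_2/(R_1+R_2) = 16×47/197 = 3.82 V.
Assume saturation: I_D = (k_n/2)(V_GS − V_t)² with V_GS = V_G − I_D·R_S = 3.82 − 1.8·I_D.
Substituting gives 0.956·I_D² − 3.89·I_D + 2.18 = 0, with roots I_D = 0.671 or 3.39 mA.
The root I_D = 3.39 mA gives V_GS = -2.29 V ≤ V_t, so take I_D = 0.671 mA.
Then V_GS = 2.61 V and V_DS = V_DD − I_D(R_D+R_S) = 16 − 0.671×10 = 9.29 V.
Saturation requires V_DS ≥ V_GS − V_t = 1.51 V; 9.29 ≥ 1.51 ✓.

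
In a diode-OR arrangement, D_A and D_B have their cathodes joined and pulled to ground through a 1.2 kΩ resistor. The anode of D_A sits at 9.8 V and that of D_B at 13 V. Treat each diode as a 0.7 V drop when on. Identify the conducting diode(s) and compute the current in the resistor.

Assume both conduct. Then node N would need to be at both 9.8−0.7 = 9.1 V and 13−0.7 = 12.3 V, which is impossible.
Assume only D_B conducts: V_N = 13 − 0.7 = 12.3 V, so I_R = 12.3/1.2 = 10.3 mA.
Check D_A: its anode-to-cathode voltage is 9.8 − 12.3 = -2.5 V < 0.7 V, so it is off. The assumption is consistent.

Only D_B conducts; I_R ≈ 10 mA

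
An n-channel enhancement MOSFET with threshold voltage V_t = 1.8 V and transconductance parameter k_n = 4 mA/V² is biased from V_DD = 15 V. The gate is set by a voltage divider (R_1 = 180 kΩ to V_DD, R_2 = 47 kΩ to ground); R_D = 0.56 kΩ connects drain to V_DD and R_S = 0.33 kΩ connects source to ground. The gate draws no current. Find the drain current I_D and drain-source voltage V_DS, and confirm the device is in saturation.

I_D ≈ 1.4 mA, V_DS ≈ 14 V

V_G = V_DD·R_2/(R_1+R_2) = 15×47/227 = 3.11 V.
Assume saturation: I_D = (k_n/2)(V_GS − V_t)² with V_GS = V_G − I_D·R_S = 3.11 − 0.33·I_D.
Substituting gives 0.218·I_D² − 2.72·I_D + 3.41 = 0, with roots I_D = 1.41 or 11.1 mA.
The root I_D = 11.1 mA gives V_GS = -0.555 V ≤ V_t, so take I_D = 1.41 mA.
Then V_GS = 2.64 V and V_DS = V_DD − I_D(R_D+R_S) = 15 − 1.41×0.89 = 13.7 V.
Saturation requires V_DS ≥ V_GS − V_t = 0.84 V; 13.7 ≥ 0.84 ✓.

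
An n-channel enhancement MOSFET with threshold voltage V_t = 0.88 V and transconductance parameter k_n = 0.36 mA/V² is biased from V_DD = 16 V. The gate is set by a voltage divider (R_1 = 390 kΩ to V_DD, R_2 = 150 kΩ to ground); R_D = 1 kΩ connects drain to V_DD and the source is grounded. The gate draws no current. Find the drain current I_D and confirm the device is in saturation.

V_G = V_DD·R_2/(R_1+R_2) = 16×150/540 = 4.44 V. With the source grounded, V_GS = V_G = 4.44 V.
Assume saturation: I_D = (k_n/2)(V_GS − V_t)² = (0.36/2)×(4.44 − 0.88)² = 0.18×3.56² = 2.29 mA.
V_DS = V_DD − I_D·R_D = 16 − 2.29×1 = 13.7 V.
Saturation requires V_DS ≥ V_GS − V_t = 3.56 V; 13.7 ≥ 3.56 ✓.

I_D ≈ 2.3 mA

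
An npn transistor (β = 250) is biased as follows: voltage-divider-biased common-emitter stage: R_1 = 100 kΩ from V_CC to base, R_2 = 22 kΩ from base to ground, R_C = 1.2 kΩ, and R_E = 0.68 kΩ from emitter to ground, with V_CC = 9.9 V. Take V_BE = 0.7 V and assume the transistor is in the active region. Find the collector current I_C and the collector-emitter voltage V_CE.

I_C ≈ 1.4 mA, V_CE ≈ 7.2 V

Thevenize the base divider: V_Th = V_CC·R_2/(R_1+R_2) = 9.9×22/122 = 1.79 V, R_Th = R_1‖R_2 = 18 kΩ.
Base-emitter loop: V_Th = I_B·R_Th + V_BE + (β+1)I_B·R_E, so I_B = (1.79 − 0.7) / (18 + 251×0.68) = 0.00575 mA.
I_C = β·I_B = 250×0.00575 = 1.44 mA, and I_E = (β+1)I_B = 1.44 mA.
V_CE = V_CC − I_C·R_C − I_E·R_E = 9.9 − 1.44×1.2 − 1.44×0.68 = 7.19 V.
V_CE = 7.19 V > 0.2 V confirms active-region operation.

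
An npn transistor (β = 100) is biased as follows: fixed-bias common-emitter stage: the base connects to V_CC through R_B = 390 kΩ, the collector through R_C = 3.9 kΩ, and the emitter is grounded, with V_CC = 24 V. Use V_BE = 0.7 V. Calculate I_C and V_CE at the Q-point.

I_C ≈ 6 mA, V_CE ≈ 0.7 V

Base loop: V_CC = I_B·R_B + V_BE, so I_B = (24 − 0.7)/390 kΩ = 0.0597 mA.
In the active region I_C = β·I_B = 100 × 0.0597 = 5.97 mA.
Collector loop: V_CE = V_CC − I_C·R_C = 24 − 5.97×3.9 = 0.7 V.
Since V_CE = 0.7 V > V_CE(sat) ≈ 0.2 V, the transistor is in the active region as assumed.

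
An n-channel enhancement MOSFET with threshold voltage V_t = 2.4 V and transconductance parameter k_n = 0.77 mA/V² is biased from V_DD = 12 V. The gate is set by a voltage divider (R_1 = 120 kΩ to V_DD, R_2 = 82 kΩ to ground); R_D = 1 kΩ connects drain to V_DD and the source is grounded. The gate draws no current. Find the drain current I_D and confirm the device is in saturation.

I_D ≈ 2.4 mA

V_G = V_DD·R_2/(R_1+R_2) = 12×82/202 = 4.87 V. With the source grounded, V_GS = V_G = 4.87 V.
Assume saturation: I_D = (k_n/2)(V_GS − V_t)² = (0.77/2)×(4.87 − 2.4)² = 0.385×2.47² = 2.35 mA.
V_DS = V_DD − I_D·R_D = 12 − 2.35×1 = 9.65 V.
Saturation requires V_DS ≥ V_GS − V_t = 2.47 V; 9.65 ≥ 2.47 ✓.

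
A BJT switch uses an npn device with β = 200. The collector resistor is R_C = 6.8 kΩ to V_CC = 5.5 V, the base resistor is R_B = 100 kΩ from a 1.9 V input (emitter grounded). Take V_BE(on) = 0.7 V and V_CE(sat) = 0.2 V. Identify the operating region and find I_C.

Assume active: I_B = (1.9 − 0.7)/100 = 0.012 mA, giving I_C = β·I_B = 2.4 mA.
But then V_CE = 5.5 − 2.4×6.8 = -10.8 V < V_CE(sat) = 0.2 V — impossible in the active region.
So the transistor is saturated. With V_CE = 0.2 V, I_C = (V_CC − 0.2)/R_C = 5.3/6.8 = 0.779 mA.
Check: β·I_B = 2.4 mA > I_C = 0.779 mA, confirming saturation.

saturation; I_C ≈ 0.78 mA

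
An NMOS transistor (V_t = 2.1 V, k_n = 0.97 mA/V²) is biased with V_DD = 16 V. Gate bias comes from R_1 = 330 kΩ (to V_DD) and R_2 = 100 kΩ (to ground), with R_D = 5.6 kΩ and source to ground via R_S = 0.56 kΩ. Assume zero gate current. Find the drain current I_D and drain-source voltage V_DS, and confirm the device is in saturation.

I_D ≈ 0.72 mA, V_DS ≈ 12 V

V_G = V_DD·R_2/(R_1+R_2) = 16×100/430 = 3.72 V.
Assume saturation: I_D = (k_n/2)(V_GS − V_t)² with V_GS = V_G − I_D·R_S = 3.72 − 0.56·I_D.
Substituting gives 0.152·I_D² − 1.88·I_D + 1.27 = 0, with roots I_D = 0.72 or 11.6 mA.
The root I_D = 11.6 mA gives V_GS = -2.8 V ≤ V_t, so take I_D = 0.72 mA.
Then V_GS = 3.32 V and V_DS = V_DD − I_D(R_D+R_S) = 16 − 0.72×6.16 = 11.6 V.
Saturation requires V_DS ≥ V_GS − V_t = 1.22 V; 11.6 ≥ 1.22 ✓.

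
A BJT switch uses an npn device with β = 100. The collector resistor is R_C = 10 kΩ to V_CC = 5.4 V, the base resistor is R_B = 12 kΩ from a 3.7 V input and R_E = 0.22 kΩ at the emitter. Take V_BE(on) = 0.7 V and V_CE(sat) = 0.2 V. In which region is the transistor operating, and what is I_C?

Assume active: I_B = (3.7 − 0.7)/(12 + 101×0.22) = 0.0877 mA, I_C = β·I_B = 8.77 mA.
Then V_CE = 5.4 − 8.77×10 − 8.85×0.22 = -84.2 V < 0.2 V — the active assumption fails.
Re-solve with V_CE = 0.2 V. KCL at the emitter: V_E/R_E = (V_BB−0.7−V_E)/R_B + (V_CC−0.2−V_E)/R_C, giving V_E = 0.163 V.
I_C = (V_CC − 0.2 − V_E)/R_C = (5.2 − 0.163)/10 = 0.504 mA.
Check: I_B = (3 − 0.163)/12 = 0.236 mA, and β·I_B = 23.6 mA > I_C, confirming saturation.

saturation; I_C ≈ 0.5 mA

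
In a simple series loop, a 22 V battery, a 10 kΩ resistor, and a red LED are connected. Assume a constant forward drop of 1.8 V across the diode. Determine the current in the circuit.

KVL around the loop: 22 = V_D + I·R = 1.8 + I × 10 kΩ.
So I = (22 − 1.8) / 10 kΩ = 20.2 / 10 = 2.02 mA.

I ≈ 2 mA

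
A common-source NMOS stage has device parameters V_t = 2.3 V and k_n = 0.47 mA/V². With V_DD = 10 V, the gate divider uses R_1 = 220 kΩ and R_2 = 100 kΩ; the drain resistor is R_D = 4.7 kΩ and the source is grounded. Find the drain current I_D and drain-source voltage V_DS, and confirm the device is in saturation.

I_D ≈ 0.16 mA, V_DS ≈ 9.2 V

V_G = V_DD·R_2/(R_1+R_2) = 10×100/320 = 3.12 V. With the source grounded, V_GS = V_G = 3.12 V.
Assume saturation: I_D = (k_n/2)(V_GS − V_t)² = (0.47/2)×(3.12 − 2.3)² = 0.235×0.825² = 0.16 mA.
V_DS = V_DD − I_D·R_D = 10 − 0.16×4.7 = 9.25 V.
Saturation requires V_DS ≥ V_GS − V_t = 0.825 V; 9.25 ≥ 0.825 ✓.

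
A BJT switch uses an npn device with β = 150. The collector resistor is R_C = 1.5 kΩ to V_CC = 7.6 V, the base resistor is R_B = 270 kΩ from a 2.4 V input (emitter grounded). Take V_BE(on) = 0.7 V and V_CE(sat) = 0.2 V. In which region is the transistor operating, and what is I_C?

active; I_C ≈ 0.94 mA

Assume active. Base-emitter loop: I_B = (V_BB − V_BE)/R_B = (2.4 − 0.7)/270 = 0.0063 mA.
I_C = β·I_B = 150×0.0063 = 0.944 mA.
V_CE = V_CC − I_C·R_C = 7.6 − 0.944×1.5 = 6.18 V > V_CE(sat), so the active-region assumption holds.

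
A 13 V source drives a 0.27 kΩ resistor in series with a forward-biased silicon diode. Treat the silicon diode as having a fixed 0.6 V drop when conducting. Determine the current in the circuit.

KVL around the loop: 13 = V_D + I·R = 0.6 + I × 0.27 kΩ.
So I = (13 − 0.6) / 0.27 kΩ = 12.4 / 0.27 = 45.9 mA.

I ≈ 46 mA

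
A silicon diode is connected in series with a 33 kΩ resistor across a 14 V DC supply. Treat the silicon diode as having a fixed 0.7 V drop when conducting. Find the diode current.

I ≈ 0.4 mA

KVL around the loop: 14 = V_D + I·R = 0.7 + I × 33 kΩ.
So I = (14 − 0.7) / 33 kΩ = 13.3 / 33 = 0.403 mA.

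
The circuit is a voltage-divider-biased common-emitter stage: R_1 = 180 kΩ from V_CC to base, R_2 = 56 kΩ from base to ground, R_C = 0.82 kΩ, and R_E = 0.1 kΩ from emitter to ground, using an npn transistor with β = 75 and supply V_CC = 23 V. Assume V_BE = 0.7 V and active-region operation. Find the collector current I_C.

I_C ≈ 7.1 mA

Thevenize the base divider: V_Th = V_CC·R_2/(R_1+R_2) = 23×56/236 = 5.46 V, R_Th = R_1‖R_2 = 42.7 kΩ.
Base-emitter loop: V_Th = I_B·R_Th + V_BE + (β+1)I_B·R_E, so I_B = (5.46 − 0.7) / (42.7 + 76×0.1) = 0.0946 mA.
I_C = β·I_B = 75×0.0946 = 7.09 mA, and I_E = (β+1)I_B = 7.19 mA.
V_CE = V_CC − I_C·R_C − I_E·R_E = 23 − 7.09×0.82 − 7.19×0.1 = 16.5 V.
V_CE = 16.5 V > 0.2 V confirms active-region operation.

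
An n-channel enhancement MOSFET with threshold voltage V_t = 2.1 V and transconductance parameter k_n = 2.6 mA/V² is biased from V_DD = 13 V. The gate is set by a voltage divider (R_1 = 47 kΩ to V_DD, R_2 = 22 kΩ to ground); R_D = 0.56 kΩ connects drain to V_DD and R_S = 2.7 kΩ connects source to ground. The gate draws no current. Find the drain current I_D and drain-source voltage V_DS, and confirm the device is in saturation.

V_G = V_DD·R_2/(R_1+R_2) = 13×22/69 = 4.14 V.
Assume saturation: I_D = (k_n/2)(V_GS − V_t)² with V_GS = V_G − I_D·R_S = 4.14 − 2.7·I_D.
Substituting gives 9.48·I_D² − 15.4·I_D + 5.44 = 0, with roots I_D = 0.523 or 1.1 mA.
The root I_D = 1.1 mA gives V_GS = 1.18 V ≤ V_t, so take I_D = 0.523 mA.
Then V_GS = 2.73 V and V_DS = V_DD − I_D(R_D+R_S) = 13 − 0.523×3.26 = 11.3 V.
Saturation requires V_DS ≥ V_GS − V_t = 0.634 V; 11.3 ≥ 0.634 ✓.

I_D ≈ 0.52 mA, V_DS ≈ 11 V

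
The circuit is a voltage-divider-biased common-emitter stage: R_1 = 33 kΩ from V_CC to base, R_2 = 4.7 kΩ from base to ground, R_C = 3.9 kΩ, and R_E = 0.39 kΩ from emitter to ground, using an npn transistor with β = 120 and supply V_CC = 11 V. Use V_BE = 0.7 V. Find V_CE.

V_CE ≈ 4.3 V

Thevenize the base divider: V_Th = V_CC·R_2/(R_1+R_2) = 11×4.7/37.7 = 1.37 V, R_Th = R_1‖R_2 = 4.11 kΩ.
Base-emitter loop: V_Th = I_B·R_Th + V_BE + (β+1)I_B·R_E, so I_B = (1.37 − 0.7) / (4.11 + 121×0.39) = 0.0131 mA.
I_C = β·I_B = 120×0.0131 = 1.57 mA, and I_E = (β+1)I_B = 1.58 mA.
V_CE = V_CC − I_C·R_C − I_E·R_E = 11 − 1.57×3.9 − 1.58×0.39 = 4.26 V.
V_CE = 4.26 V > 0.2 V confirms active-region operation.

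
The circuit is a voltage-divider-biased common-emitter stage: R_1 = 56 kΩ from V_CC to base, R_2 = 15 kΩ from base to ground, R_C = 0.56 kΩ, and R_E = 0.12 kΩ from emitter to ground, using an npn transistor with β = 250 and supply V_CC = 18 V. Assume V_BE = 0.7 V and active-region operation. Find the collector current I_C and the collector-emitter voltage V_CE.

Thevenize the base divider: V_Th = V_CC·R_2/(R_1+R_2) = 18×15/71 = 3.8 V, R_Th = R_1‖R_2 = 11.8 kΩ.
Base-emitter loop: V_Th = I_B·R_Th + V_BE + (β+1)I_B·R_E, so I_B = (3.8 − 0.7) / (11.8 + 251×0.12) = 0.074 mA.
I_C = β·I_B = 250×0.074 = 18.5 mA, and I_E = (β+1)I_B = 18.6 mA.
V_CE = V_CC − I_C·R_C − I_E·R_E = 18 − 18.5×0.56 − 18.6×0.12 = 5.42 V.
V_CE = 5.42 V > 0.2 V confirms active-region operation.

I_C ≈ 18 mA, V_CE ≈ 5.4 V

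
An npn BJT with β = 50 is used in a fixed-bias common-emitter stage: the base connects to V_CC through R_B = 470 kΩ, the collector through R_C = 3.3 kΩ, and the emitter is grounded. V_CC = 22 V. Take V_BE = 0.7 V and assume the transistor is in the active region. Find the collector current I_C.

Base loop: V_CC = I_B·R_B + V_BE, so I_B = (22 − 0.7)/470 kΩ = 0.0453 mA.
In the active region I_C = β·I_B = 50 × 0.0453 = 2.27 mA.
Collector loop: V_CE = V_CC − I_C·R_C = 22 − 2.27×3.3 = 14.5 V.
Since V_CE = 14.5 V > V_CE(sat) ≈ 0.2 V, the transistor is in the active region as assumed.

I_C ≈ 2.3 mA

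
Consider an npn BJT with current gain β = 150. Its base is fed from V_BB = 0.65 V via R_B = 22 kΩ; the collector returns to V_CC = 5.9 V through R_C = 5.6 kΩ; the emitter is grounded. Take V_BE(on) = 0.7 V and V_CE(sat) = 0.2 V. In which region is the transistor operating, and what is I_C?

cutoff; I_C ≈ 0

V_BB = 0.65 V ≤ V_BE(on) = 0.7 V, so the base-emitter junction is not forward biased.
The transistor is in cutoff: I_B = I_C = 0.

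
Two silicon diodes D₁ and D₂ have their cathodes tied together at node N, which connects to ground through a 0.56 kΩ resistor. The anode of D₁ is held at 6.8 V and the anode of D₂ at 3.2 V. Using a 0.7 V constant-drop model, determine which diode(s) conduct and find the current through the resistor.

Only D₁ conducts; I_R ≈ 11 mA

Assume both conduct. Then node N would need to be at both 6.8−0.7 = 6.1 V and 3.2−0.7 = 2.5 V, which is impossible.
Assume only D₁ conducts: V_N = 6.8 − 0.7 = 6.1 V, so I_R = 6.1/0.56 = 10.9 mA.
Check D₂: its anode-to-cathode voltage is 3.2 − 6.1 = -2.9 V < 0.7 V, so it is off. The assumption is consistent.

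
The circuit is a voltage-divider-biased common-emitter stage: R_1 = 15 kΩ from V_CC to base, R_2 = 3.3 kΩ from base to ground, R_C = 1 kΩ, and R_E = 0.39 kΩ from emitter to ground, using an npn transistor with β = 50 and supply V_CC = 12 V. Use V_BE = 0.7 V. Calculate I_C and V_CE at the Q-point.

I_C ≈ 3.2 mA, V_CE ≈ 7.5 V

Thevenize the base divider: V_Th = V_CC·R_2/(R_1+R_2) = 12×3.3/18.3 = 2.16 V, R_Th = R_1‖R_2 = 2.7 kΩ.
Base-emitter loop: V_Th = I_B·R_Th + V_BE + (β+1)I_B·R_E, so I_B = (2.16 − 0.7) / (2.7 + 51×0.39) = 0.0648 mA.
I_C = β·I_B = 50×0.0648 = 3.24 mA, and I_E = (β+1)I_B = 3.3 mA.
V_CE = V_CC − I_C·R_C − I_E·R_E = 12 − 3.24×1 − 3.3×0.39 = 7.47 V.
V_CE = 7.47 V > 0.2 V confirms active-region operation.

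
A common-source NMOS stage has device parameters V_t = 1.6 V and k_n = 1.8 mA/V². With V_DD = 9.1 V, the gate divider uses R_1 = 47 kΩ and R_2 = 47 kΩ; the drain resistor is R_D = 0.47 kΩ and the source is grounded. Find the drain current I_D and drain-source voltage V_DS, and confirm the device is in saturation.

I_D ≈ 7.8 mA, V_DS ≈ 5.4 V

V_G = V_DD·R_2/(R_1+R_2) = 9.1×47/94 = 4.55 V. With the source grounded, V_GS = V_G = 4.55 V.
Assume saturation: I_D = (k_n/2)(V_GS − V_t)² = (1.8/2)×(4.55 − 1.6)² = 0.9×2.95² = 7.83 mA.
V_DS = V_DD − I_D·R_D = 9.1 − 7.83×0.47 = 5.42 V.
Saturation requires V_DS ≥ V_GS − V_t = 2.95 V; 5.42 ≥ 2.95 ✓.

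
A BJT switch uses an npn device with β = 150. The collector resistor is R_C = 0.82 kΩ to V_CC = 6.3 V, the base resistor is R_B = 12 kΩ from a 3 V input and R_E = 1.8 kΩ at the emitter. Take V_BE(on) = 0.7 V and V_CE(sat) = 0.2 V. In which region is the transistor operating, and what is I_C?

Assume active. Base-emitter loop: I_B = (V_BB − V_BE)/(R_B + (β+1)R_E) = (3 − 0.7)/(12 + 151×1.8) = 0.0081 mA.
I_C = β·I_B = 150×0.0081 = 1.22 mA.
V_CE = V_CC − I_C·R_C − I_E·R_E = 6.3 − 1.22×0.82 − 1.22×1.8 = 3.1 V > V_CE(sat), so the active-region assumption holds.

active; I_C ≈ 1.2 mA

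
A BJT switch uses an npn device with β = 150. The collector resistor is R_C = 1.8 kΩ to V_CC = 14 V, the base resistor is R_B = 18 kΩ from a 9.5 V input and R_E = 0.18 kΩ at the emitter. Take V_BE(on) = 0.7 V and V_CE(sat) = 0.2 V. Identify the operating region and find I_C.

Assume active: I_B = (9.5 − 0.7)/(18 + 151×0.18) = 0.195 mA, I_C = β·I_B = 29.2 mA.
Then V_CE = 14 − 29.2×1.8 − 29.4×0.18 = -43.9 V < 0.2 V — the active assumption fails.
Re-solve with V_CE = 0.2 V. KCL at the emitter: V_E/R_E = (V_BB−0.7−V_E)/R_B + (V_CC−0.2−V_E)/R_C, giving V_E = 1.32 V.
I_C = (V_CC − 0.2 − V_E)/R_C = (13.8 − 1.32)/1.8 = 6.93 mA.
Check: I_B = (8.8 − 1.32)/18 = 0.415 mA, and β·I_B = 62.3 mA > I_C, confirming saturation.

saturation; I_C ≈ 6.9 mA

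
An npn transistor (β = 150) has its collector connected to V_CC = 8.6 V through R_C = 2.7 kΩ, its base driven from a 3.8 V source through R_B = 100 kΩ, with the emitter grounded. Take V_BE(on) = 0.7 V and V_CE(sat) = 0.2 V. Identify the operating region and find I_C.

Assume active: I_B = (3.8 − 0.7)/100 = 0.031 mA, giving I_C = β·I_B = 4.65 mA.
But then V_CE = 8.6 − 4.65×2.7 = -3.96 V < V_CE(sat) = 0.2 V — impossible in the active region.
So the transistor is saturated. With V_CE = 0.2 V, I_C = (V_CC − 0.2)/R_C = 8.4/2.7 = 3.11 mA.
Check: β·I_B = 4.65 mA > I_C = 3.11 mA, confirming saturation.

saturation; I_C ≈ 3.1 mA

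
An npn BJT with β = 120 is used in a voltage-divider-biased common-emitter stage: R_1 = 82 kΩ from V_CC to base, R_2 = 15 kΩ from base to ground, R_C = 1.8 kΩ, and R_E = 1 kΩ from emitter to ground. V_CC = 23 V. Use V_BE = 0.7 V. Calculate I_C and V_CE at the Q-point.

Thevenize the base divider: V_Th = V_CC·R_2/(R_1+R_2) = 23×15/97 = 3.56 V, R_Th = R_1‖R_2 = 12.7 kΩ.
Base-emitter loop: V_Th = I_B·R_Th + V_BE + (β+1)I_B·R_E, so I_B = (3.56 − 0.7) / (12.7 + 121×1) = 0.0214 mA.
I_C = β·I_B = 120×0.0214 = 2.56 mA, and I_E = (β+1)I_B = 2.59 mA.
V_CE = V_CC − I_C·R_C − I_E·R_E = 23 − 2.56×1.8 − 2.59×1 = 15.8 V.
V_CE = 15.8 V > 0.2 V confirms active-region operation.

I_C ≈ 2.6 mA, V_CE ≈ 16 V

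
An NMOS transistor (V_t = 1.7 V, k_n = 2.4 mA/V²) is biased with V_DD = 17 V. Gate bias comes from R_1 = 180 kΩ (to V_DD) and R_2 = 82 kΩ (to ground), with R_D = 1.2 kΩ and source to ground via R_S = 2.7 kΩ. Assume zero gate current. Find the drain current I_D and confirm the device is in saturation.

I_D ≈ 1 mA

V_G = V_DD·R_2/(R_1+R_2) = 17×82/262 = 5.32 V.
Assume saturation: I_D = (k_n/2)(V_GS − V_t)² with V_GS = V_G − I_D·R_S = 5.32 − 2.7·I_D.
Substituting gives 8.75·I_D² − 24.5·I_D + 15.7 = 0, with roots I_D = 1 or 1.79 mA.
The root I_D = 1.79 mA gives V_GS = 0.477 V ≤ V_t, so take I_D = 1 mA.
Then V_GS = 2.61 V and V_DS = V_DD − I_D(R_D+R_S) = 17 − 1×3.9 = 13.1 V.
Saturation requires V_DS ≥ V_GS − V_t = 0.914 V; 13.1 ≥ 0.914 ✓.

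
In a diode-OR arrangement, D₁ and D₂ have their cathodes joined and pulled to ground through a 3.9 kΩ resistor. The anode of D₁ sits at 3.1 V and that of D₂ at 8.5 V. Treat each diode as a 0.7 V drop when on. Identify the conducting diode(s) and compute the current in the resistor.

Assume both conduct. Then node N would need to be at both 3.1−0.7 = 2.4 V and 8.5−0.7 = 7.8 V, which is impossible.
Assume only D₂ conducts: V_N = 8.5 − 0.7 = 7.8 V, so I_R = 7.8/3.9 = 2 mA.
Check D₁: its anode-to-cathode voltage is 3.1 − 7.8 = -4.7 V < 0.7 V, so it is off. The assumption is consistent.

Only D₂ conducts; I_R ≈ 2 mA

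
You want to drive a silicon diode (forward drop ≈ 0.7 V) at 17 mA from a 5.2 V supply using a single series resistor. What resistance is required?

R ≈ 0.26 kΩ

The resistor drops V_S − V_D = 5.2 − 0.7 = 4.5 V at 17 mA.
R = 4.5 V / 17 mA = 0.265 kΩ.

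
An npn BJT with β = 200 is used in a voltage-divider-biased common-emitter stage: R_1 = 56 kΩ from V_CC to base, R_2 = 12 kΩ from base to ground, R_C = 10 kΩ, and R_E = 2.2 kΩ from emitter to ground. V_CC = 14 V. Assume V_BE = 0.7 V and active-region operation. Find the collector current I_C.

I_C ≈ 0.78 mA

Thevenize the base divider: V_Th = V_CC·R_2/(R_1+R_2) = 14×12/68 = 2.47 V, R_Th = R_1‖R_2 = 9.88 kΩ.
Base-emitter loop: V_Th = I_B·R_Th + V_BE + (β+1)I_B·R_E, so I_B = (2.47 − 0.7) / (9.88 + 201×2.2) = 0.00392 mA.
I_C = β·I_B = 200×0.00392 = 0.783 mA, and I_E = (β+1)I_B = 0.787 mA.
V_CE = V_CC − I_C·R_C − I_E·R_E = 14 − 0.783×10 − 0.787×2.2 = 4.44 V.
V_CE = 4.44 V > 0.2 V confirms active-region operation.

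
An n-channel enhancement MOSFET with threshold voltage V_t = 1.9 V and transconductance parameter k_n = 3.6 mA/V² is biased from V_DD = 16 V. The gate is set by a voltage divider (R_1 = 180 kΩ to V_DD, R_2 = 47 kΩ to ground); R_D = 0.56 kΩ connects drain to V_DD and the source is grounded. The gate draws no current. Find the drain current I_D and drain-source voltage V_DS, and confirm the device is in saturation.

I_D ≈ 3.6 mA, V_DS ≈ 14 V

V_G = V_DD·R_2/(R_1+R_2) = 16×47/227 = 3.31 V. With the source grounded, V_GS = V_G = 3.31 V.
Assume saturation: I_D = (k_n/2)(V_GS − V_t)² = (3.6/2)×(3.31 − 1.9)² = 1.8×1.41² = 3.59 mA.
V_DS = V_DD − I_D·R_D = 16 − 3.59×0.56 = 14 V.
Saturation requires V_DS ≥ V_GS − V_t = 1.41 V; 14 ≥ 1.41 ✓.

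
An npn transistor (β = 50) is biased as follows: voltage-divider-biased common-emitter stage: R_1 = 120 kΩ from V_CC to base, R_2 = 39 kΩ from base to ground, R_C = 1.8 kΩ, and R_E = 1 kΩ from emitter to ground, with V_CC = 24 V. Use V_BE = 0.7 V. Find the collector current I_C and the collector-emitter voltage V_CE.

Thevenize the base divider: V_Th = V_CC·R_2/(R_1+R_2) = 24×39/159 = 5.89 V, R_Th = R_1‖R_2 = 29.4 kΩ.
Base-emitter loop: V_Th = I_B·R_Th + V_BE + (β+1)I_B·R_E, so I_B = (5.89 − 0.7) / (29.4 + 51×1) = 0.0645 mA.
I_C = β·I_B = 50×0.0645 = 3.22 mA, and I_E = (β+1)I_B = 3.29 mA.
V_CE = V_CC − I_C·R_C − I_E·R_E = 24 − 3.22×1.8 − 3.29×1 = 14.9 V.
V_CE = 14.9 V > 0.2 V confirms active-region operation.

I_C ≈ 3.2 mA, V_CE ≈ 15 V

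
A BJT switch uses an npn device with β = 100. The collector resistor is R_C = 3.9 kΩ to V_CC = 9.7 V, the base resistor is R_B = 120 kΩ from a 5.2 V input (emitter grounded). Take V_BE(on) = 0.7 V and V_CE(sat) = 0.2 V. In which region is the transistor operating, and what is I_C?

saturation; I_C ≈ 2.4 mA

Assume active: I_B = (5.2 − 0.7)/120 = 0.0375 mA, giving I_C = β·I_B = 3.75 mA.
But then V_CE = 9.7 − 3.75×3.9 = -4.93 V < V_CE(sat) = 0.2 V — impossible in the active region.
So the transistor is saturated. With V_CE = 0.2 V, I_C = (V_CC − 0.2)/R_C = 9.5/3.9 = 2.44 mA.
Check: β·I_B = 3.75 mA > I_C = 2.44 mA, confirming saturation.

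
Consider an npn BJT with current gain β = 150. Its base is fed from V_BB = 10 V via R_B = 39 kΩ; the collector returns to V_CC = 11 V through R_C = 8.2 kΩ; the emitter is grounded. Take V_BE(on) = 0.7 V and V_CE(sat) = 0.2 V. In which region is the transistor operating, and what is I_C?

Assume active: I_B = (10 − 0.7)/39 = 0.238 mA, giving I_C = β·I_B = 35.8 mA.
But then V_CE = 11 − 35.8×8.2 = -282 V < V_CE(sat) = 0.2 V — impossible in the active region.
So the transistor is saturated. With V_CE = 0.2 V, I_C = (V_CC − 0.2)/R_C = 10.8/8.2 = 1.32 mA.
Check: β·I_B = 35.8 mA > I_C = 1.32 mA, confirming saturation.

saturation; I_C ≈ 1.3 mA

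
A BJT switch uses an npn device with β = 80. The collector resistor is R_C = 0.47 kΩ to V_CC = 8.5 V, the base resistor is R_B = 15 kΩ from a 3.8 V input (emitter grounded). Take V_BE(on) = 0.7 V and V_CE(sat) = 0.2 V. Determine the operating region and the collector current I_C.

Assume active. Base-emitter loop: I_B = (V_BB − V_BE)/R_B = (3.8 − 0.7)/15 = 0.207 mA.
I_C = β·I_B = 80×0.207 = 16.5 mA.
V_CE = V_CC − I_C·R_C = 8.5 − 16.5×0.47 = 0.729 V > V_CE(sat), so the active-region assumption holds.

active; I_C ≈ 17 mA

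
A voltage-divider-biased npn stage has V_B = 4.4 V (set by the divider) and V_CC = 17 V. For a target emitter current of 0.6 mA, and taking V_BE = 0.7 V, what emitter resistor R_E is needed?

R_E ≈ 6.2 kΩ

V_E = V_B − V_BE = 4.4 − 0.7 = 3.7 V.
R_E = V_E / I_E = 3.7 / 0.6 = 6.17 kΩ.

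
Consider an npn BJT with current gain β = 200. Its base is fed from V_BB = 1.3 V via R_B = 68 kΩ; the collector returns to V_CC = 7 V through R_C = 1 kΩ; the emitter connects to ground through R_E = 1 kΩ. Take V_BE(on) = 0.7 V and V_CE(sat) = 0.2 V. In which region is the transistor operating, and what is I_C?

active; I_C ≈ 0.45 mA

Assume active. Base-emitter loop: I_B = (V_BB − V_BE)/(R_B + (β+1)R_E) = (1.3 − 0.7)/(68 + 201×1) = 0.00223 mA.
I_C = β·I_B = 200×0.00223 = 0.446 mA.
V_CE = V_CC − I_C·R_C − I_E·R_E = 7 − 0.446×1 − 0.448×1 = 6.11 V > V_CE(sat), so the active-region assumption holds.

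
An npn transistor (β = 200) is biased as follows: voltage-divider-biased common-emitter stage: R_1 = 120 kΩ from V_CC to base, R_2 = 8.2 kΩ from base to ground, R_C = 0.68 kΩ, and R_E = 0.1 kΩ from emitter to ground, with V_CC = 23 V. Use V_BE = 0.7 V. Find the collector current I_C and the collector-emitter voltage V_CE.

Thevenize the base divider: V_Th = V_CC·R_2/(R_1+R_2) = 23×8.2/128 = 1.47 V, R_Th = R_1‖R_2 = 7.68 kΩ.
Base-emitter loop: V_Th = I_B·R_Th + V_BE + (β+1)I_B·R_E, so I_B = (1.47 − 0.7) / (7.68 + 201×0.1) = 0.0278 mA.
I_C = β·I_B = 200×0.0278 = 5.55 mA, and I_E = (β+1)I_B = 5.58 mA.
V_CE = V_CC − I_C·R_C − I_E·R_E = 23 − 5.55×0.68 − 5.58×0.1 = 18.7 V.
V_CE = 18.7 V > 0.2 V confirms active-region operation.

I_C ≈ 5.6 mA, V_CE ≈ 19 V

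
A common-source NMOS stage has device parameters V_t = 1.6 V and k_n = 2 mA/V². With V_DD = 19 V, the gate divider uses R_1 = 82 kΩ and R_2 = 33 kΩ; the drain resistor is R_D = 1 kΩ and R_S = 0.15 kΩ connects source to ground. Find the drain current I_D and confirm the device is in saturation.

I_D ≈ 7.5 mA

V_G = V_DD·R_2/(R_1+R_2) = 19×33/115 = 5.45 V.
Assume saturation: I_D = (k_n/2)(V_GS − V_t)² with V_GS = V_G − I_D·R_S = 5.45 − 0.15·I_D.
Substituting gives 0.0225·I_D² − 2.16·I_D + 14.8 = 0, with roots I_D = 7.47 or 88.3 mA.
The root I_D = 88.3 mA gives V_GS = -7.8 V ≤ V_t, so take I_D = 7.47 mA.
Then V_GS = 4.33 V and V_DS = V_DD − I_D(R_D+R_S) = 19 − 7.47×1.15 = 10.4 V.
Saturation requires V_DS ≥ V_GS − V_t = 2.73 V; 10.4 ≥ 2.73 ✓.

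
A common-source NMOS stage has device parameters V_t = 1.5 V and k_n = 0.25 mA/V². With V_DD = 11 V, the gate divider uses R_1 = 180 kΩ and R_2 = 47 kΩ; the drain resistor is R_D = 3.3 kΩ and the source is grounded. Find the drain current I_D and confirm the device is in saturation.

I_D ≈ 0.076 mA

V_G = V_DD·R_2/(R_1+R_2) = 11×47/227 = 2.28 V. With the source grounded, V_GS = V_G = 2.28 V.
Assume saturation: I_D = (k_n/2)(V_GS − V_t)² = (0.25/2)×(2.28 − 1.5)² = 0.125×0.778² = 0.0756 mA.
V_DS = V_DD − I_D·R_D = 11 − 0.0756×3.3 = 10.8 V.
Saturation requires V_DS ≥ V_GS − V_t = 0.778 V; 10.8 ≥ 0.778 ✓.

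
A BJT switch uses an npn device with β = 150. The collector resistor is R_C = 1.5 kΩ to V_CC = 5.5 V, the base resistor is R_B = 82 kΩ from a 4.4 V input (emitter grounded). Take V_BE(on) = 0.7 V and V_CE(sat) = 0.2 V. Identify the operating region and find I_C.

saturation; I_C ≈ 3.5 mA

Assume active: I_B = (4.4 − 0.7)/82 = 0.0451 mA, giving I_C = β·I_B = 6.77 mA.
But then V_CE = 5.5 − 6.77×1.5 = -4.65 V < V_CE(sat) = 0.2 V — impossible in the active region.
So the transistor is saturated. With V_CE = 0.2 V, I_C = (V_CC − 0.2)/R_C = 5.3/1.5 = 3.53 mA.
Check: β·I_B = 6.77 mA > I_C = 3.53 mA, confirming saturation.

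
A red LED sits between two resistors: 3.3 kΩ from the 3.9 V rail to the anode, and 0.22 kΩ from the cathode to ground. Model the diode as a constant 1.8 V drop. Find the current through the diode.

The two resistors are in series with the diode, so KVL gives 3.9 = I·3.3 + 1.8 + I·0.22.
I = (3.9 − 1.8) / (3.3 + 0.22) kΩ = 2.1 / 3.52 = 0.597 mA.

I ≈ 0.6 mA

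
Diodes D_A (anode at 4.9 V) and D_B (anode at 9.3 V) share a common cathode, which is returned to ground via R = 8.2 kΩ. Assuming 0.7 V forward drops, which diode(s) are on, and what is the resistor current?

Only D_B conducts; I_R ≈ 1 mA

Assume both conduct. Then node N would need to be at both 4.9−0.7 = 4.2 V and 9.3−0.7 = 8.6 V, which is impossible.
Assume only D_B conducts: V_N = 9.3 − 0.7 = 8.6 V, so I_R = 8.6/8.2 = 1.05 mA.
Check D_A: its anode-to-cathode voltage is 4.9 − 8.6 = -3.7 V < 0.7 V, so it is off. The assumption is consistent.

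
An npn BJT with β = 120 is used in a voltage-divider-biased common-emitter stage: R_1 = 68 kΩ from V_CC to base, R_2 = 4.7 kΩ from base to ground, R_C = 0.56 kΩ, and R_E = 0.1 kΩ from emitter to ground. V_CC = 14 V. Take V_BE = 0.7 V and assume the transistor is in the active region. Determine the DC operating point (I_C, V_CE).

I_C ≈ 1.5 mA, V_CE ≈ 13 V

Thevenize the base divider: V_Th = V_CC·R_2/(R_1+R_2) = 14×4.7/72.7 = 0.905 V, R_Th = R_1‖R_2 = 4.4 kΩ.
Base-emitter loop: V_Th = I_B·R_Th + V_BE + (β+1)I_B·R_E, so I_B = (0.905 − 0.7) / (4.4 + 121×0.1) = 0.0124 mA.
I_C = β·I_B = 120×0.0124 = 1.49 mA, and I_E = (β+1)I_B = 1.5 mA.
V_CE = V_CC − I_C·R_C − I_E·R_E = 14 − 1.49×0.56 − 1.5×0.1 = 13 V.
V_CE = 13 V > 0.2 V confirms active-region operation.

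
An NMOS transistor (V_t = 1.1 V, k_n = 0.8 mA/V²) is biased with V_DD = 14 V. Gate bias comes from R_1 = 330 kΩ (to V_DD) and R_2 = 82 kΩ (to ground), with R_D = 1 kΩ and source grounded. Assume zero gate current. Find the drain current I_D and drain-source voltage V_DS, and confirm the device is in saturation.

I_D ≈ 1.1 mA, V_DS ≈ 13 V

V_G = V_DD·R_2/(R_1+R_2) = 14×82/412 = 2.79 V. With the source grounded, V_GS = V_G = 2.79 V.
Assume saturation: I_D = (k_n/2)(V_GS − V_t)² = (0.8/2)×(2.79 − 1.1)² = 0.4×1.69² = 1.14 mA.
V_DS = V_DD − I_D·R_D = 14 − 1.14×1 = 12.9 V.
Saturation requires V_DS ≥ V_GS − V_t = 1.69 V; 12.9 ≥ 1.69 ✓.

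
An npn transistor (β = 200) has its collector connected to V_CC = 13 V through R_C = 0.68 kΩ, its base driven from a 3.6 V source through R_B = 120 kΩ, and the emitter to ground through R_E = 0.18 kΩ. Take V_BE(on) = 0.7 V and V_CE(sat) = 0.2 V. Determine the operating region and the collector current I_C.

Assume active. Base-emitter loop: I_B = (V_BB − V_BE)/(R_B + (β+1)R_E) = (3.6 − 0.7)/(120 + 201×0.18) = 0.0186 mA.
I_C = β·I_B = 200×0.0186 = 3.71 mA.
V_CE = V_CC − I_C·R_C − I_E·R_E = 13 − 3.71×0.68 − 3.73×0.18 = 9.8 V > V_CE(sat), so the active-region assumption holds.

active; I_C ≈ 3.7 mA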